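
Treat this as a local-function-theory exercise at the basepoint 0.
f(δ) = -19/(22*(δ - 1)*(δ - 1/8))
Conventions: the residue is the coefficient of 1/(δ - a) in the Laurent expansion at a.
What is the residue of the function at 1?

The residue is -76/77.

At the order-1 pole 1 set g(δ) = (δ - (1))*f(δ) = -19/(22*(δ - 1/8)).
Simple pole: residue = g(a) at a = 1, which is -76/77.


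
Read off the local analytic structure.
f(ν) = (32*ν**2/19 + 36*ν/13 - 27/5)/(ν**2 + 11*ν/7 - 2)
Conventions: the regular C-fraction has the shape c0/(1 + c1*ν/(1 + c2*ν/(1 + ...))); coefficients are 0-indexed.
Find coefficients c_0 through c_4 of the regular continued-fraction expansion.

Taylor coefficients (expand at 0): a_0 = 27/10, a_1 = 1341/1820, a_2 = 526151/484120, a_3 = 8284603/6777680, a_4 = 142693431/94887520.
c0 = a_0 = 27/10. Peel one level at a time: if S = 1 + c*ν/S' with S'(0) = 1, then c is the ν-coefficient of S and S' = c*ν/(S - 1).
S_1 = c0/f = 1 + (-149/546)*ν + (-398179/1213758)*ν^2 + ...; c1 = -149/546.
S_2 = c1*ν/(S_1 - 1) = 1 + (-398179/331227)*ν + (335466709/649179441)*ν^2 + ...; c2 = -398179/331227.
S_3 = c2*ν/(S_2 - 1) = 1 + (4361067217/10145202741)*ν + (-9071019811360/81334362729033)*ν^2 + ...; c3 = 4361067217/10145202741.
S_4 = c3*ν/(S_3 - 1) = 1 + (309920/1194537)*ν + ...; c4 = 309920/1194537.

The regular C-fraction coefficients are [27/10, -149/546, -398179/331227, 4361067217/10145202741, 309920/1194537].


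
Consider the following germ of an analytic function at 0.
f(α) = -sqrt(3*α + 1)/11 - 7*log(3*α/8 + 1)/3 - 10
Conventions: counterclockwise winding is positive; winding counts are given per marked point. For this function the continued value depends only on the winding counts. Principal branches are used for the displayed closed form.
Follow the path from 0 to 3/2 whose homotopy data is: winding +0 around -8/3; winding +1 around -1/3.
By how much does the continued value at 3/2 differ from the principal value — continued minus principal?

Continued minus principal equals (1/11)*sqrt(22).

The rational part is single-valued and drops out of the difference; each branch term changes only by its own monodromy.
(-1/11)*sqrt(1 - α/(-1/3)): winding +1 is odd, the square root flips sign, contributing -2*(-1/11)*sqrt(1 - (3/2)/(-1/3)) = -2*(-1/11)*sqrt(11/2) = (1/11)*sqrt(22).
(-7/3)*log(1 - α/(-8/3)): winding 0 around -8/3, so this term returns to its principal value, contribution 0.
Summing the contributions at α = 3/2 gives (1/11)*sqrt(22).


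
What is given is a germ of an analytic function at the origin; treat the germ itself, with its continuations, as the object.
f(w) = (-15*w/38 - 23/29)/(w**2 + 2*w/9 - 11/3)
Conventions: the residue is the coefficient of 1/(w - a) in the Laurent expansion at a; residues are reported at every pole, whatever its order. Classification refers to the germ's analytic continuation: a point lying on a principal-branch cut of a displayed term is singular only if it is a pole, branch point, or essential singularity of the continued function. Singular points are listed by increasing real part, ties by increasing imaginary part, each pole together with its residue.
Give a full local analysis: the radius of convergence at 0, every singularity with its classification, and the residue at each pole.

Denominator factor (w**2 + 2*w/9 - 11/3): discriminant 1192/81, real irrational roots -1/9 + (1/9)*sqrt(298) and -1/9 - (1/9)*sqrt(298); poles of order 1, moduli -1/9 + (1/9)*sqrt(298) and 1/9 + (1/9)*sqrt(298).
The radius of convergence is the smallest modulus among the singular points: -1/9 + (1/9)*sqrt(298).
The factor w**2 + 2*w/9 - 11/3 splits as (w - a)(w - a') with a = -1/9 - (1/9)*sqrt(298), a' = -1/9 + (1/9)*sqrt(298). At the order-1 pole a set g(w) = (w - a)*f(w) = [-15*w/38 - 23/29] / (w - a').
Simple pole: residue = g(a) at a = -1/9 - (1/9)*sqrt(298), which is -15/76 + (7431/656792)*sqrt(298).
The factor w**2 + 2*w/9 - 11/3 splits as (w - a)(w - a') with a = -1/9 + (1/9)*sqrt(298), a' = -1/9 - (1/9)*sqrt(298). At the order-1 pole a set g(w) = (w - a)*f(w) = [-15*w/38 - 23/29] / (w - a').
Simple pole: residue = g(a) at a = -1/9 + (1/9)*sqrt(298), which is -15/76 - (7431/656792)*sqrt(298).
List the singular points by increasing real part (a conjugate pair: the negative imaginary part first).

Radius of convergence at 0: -1/9 + (1/9)*sqrt(298).
At -1/9 - (1/9)*sqrt(298): a pole of order 1; residue -15/76 + (7431/656792)*sqrt(298).
At -1/9 + (1/9)*sqrt(298): a pole of order 1; residue -15/76 - (7431/656792)*sqrt(298).


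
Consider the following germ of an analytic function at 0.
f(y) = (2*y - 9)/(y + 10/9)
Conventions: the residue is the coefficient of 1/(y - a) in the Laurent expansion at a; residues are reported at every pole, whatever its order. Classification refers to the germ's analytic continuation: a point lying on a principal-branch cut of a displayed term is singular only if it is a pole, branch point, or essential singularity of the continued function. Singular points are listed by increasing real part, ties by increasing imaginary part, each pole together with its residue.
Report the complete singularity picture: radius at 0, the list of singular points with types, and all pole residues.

Denominator factor (y + 10/9): pole of order 1 at -10/9, modulus 10/9.
The radius of convergence is the smallest modulus among the singular points: 10/9.
At the order-1 pole -10/9 set g(y) = (y - (-10/9))*f(y) = 2*y - 9.
Simple pole: residue = g(a) at a = -10/9, which is -101/9.

Radius of convergence at 0: 10/9.
At -10/9: a pole of order 1; residue -101/9.


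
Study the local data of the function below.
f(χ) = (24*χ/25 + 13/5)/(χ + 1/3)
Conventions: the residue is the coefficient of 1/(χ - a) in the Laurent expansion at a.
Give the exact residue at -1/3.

The residue is 57/25.

At the order-1 pole -1/3 set g(χ) = (χ - (-1/3))*f(χ) = 24*χ/25 + 13/5.
Simple pole: residue = g(a) at a = -1/3, which is 57/25.


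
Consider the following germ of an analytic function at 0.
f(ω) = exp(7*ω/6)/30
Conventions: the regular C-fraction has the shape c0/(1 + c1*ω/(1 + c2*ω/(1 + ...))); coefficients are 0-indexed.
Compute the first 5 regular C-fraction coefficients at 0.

Taylor coefficients (expand at 0): a_0 = 1/30, a_1 = 7/180, a_2 = 49/2160, a_3 = 343/38880, a_4 = 2401/933120.
c0 = a_0 = 1/30. Peel one level at a time: if S = 1 + c*ω/S' with S'(0) = 1, then c is the ω-coefficient of S and S' = c*ω/(S - 1).
S_1 = c0/f = 1 + (-7/6)*ω + (49/72)*ω^2 + ...; c1 = -7/6.
S_2 = c1*ω/(S_1 - 1) = 1 + (7/12)*ω + (49/432)*ω^2 + ...; c2 = 7/12.
S_3 = c2*ω/(S_2 - 1) = 1 + (-7/36)*ω + (49/1296)*ω^2 + ...; c3 = -7/36.
S_4 = c3*ω/(S_3 - 1) = 1 + (7/36)*ω + ...; c4 = 7/36.

The regular C-fraction coefficients are [1/30, -7/6, 7/12, -7/36, 7/36].


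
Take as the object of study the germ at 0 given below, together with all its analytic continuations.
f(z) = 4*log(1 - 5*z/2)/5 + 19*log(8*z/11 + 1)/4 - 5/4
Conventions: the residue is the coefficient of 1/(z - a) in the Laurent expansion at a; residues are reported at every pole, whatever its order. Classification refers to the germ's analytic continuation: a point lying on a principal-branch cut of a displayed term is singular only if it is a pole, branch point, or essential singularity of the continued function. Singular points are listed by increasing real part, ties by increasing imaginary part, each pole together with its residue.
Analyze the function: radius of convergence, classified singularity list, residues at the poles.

Radius of convergence at 0: 2/5.
At -11/8: a logarithmic branch point.
At 2/5: a logarithmic branch point.

Branch term (19/4)*log(1 - z/(-11/8)): its argument vanishes at z = -11/8, a logarithmic branch point, modulus 11/8.
Branch term (4/5)*log(1 - z/(2/5)): its argument vanishes at z = 2/5, a logarithmic branch point, modulus 2/5.
The radius of convergence is the smallest modulus among the singular points: 2/5.
List the singular points by increasing real part (a conjugate pair: the negative imaginary part first).


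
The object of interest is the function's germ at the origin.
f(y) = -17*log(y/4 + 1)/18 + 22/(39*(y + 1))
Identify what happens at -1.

The point is a pole of order 1.

The denominator factor y + 1 vanishes at -1 and appears to the power 1; the numerator there equals 22/39, nonzero, and no other factor vanishes.
The branch terms are analytic at this point.
Hence a pole whose order is the multiplicity, 1.


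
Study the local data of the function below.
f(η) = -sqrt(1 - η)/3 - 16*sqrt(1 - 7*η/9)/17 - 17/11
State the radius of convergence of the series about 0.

Branch term (-16/17)*sqrt(1 - η/(9/7)): its argument vanishes at η = 9/7, a square-root branch point, modulus 9/7.
Branch term (-1/3)*sqrt(1 - η/(1)): its argument vanishes at η = 1, a square-root branch point, modulus 1.
The radius of convergence is the smallest modulus among the singular points: 1.

The radius of convergence is 1.


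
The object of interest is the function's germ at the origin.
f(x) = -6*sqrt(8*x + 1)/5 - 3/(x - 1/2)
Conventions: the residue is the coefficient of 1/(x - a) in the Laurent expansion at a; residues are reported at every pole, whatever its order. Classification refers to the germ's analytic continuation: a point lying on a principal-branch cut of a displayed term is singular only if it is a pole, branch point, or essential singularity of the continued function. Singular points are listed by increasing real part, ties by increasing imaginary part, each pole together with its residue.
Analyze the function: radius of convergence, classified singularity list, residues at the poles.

Denominator factor (x - 1/2): pole of order 1 at 1/2, modulus 1/2.
Branch term (-6/5)*sqrt(1 - x/(-1/8)): its argument vanishes at x = -1/8, a square-root branch point, modulus 1/8.
The radius of convergence is the smallest modulus among the singular points: 1/8.
The branch term is analytic at 1/2 and contributes nothing to the residue; only the rational part matters.
At the order-1 pole 1/2 set g(x) = (x - (1/2))*(rational part) = -3.
Simple pole: residue = g(a) at a = 1/2, which is -3.
List the singular points by increasing real part (a conjugate pair: the negative imaginary part first).

Radius of convergence at 0: 1/8.
At -1/8: an algebraic (square-root) branch point.
At 1/2: a pole of order 1; residue -3.


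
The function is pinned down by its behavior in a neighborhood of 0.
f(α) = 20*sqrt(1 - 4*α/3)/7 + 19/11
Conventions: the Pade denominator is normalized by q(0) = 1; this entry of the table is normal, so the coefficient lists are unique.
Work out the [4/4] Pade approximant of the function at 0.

Taylor coefficients needed (expand at 0): a_0 = 353/77, a_1 = -40/21, a_2 = -40/63, a_3 = -80/189, a_4 = -200/567, a_5 = -80/243, a_6 = -80/243, a_7 = -1760/5103, a_8 = -5720/15309.
Write the denominator as Q(α) = 1 + q1*α + q2*α^2 + q3*α^3 + q4*α^4. Requiring Q*f - P = O(α^9) with deg P <= 4 kills the coefficients of α^5..α^8 in Q*f:
  α^5: a_5 + q1*a_4 + q2*a_3 + q3*a_2 + q4*a_1 = 0, i.e. -80/243 + (-200/567)*q1 + (-80/189)*q2 + (-40/63)*q3 + (-40/21)*q4 = 0.
  α^6: a_6 + q1*a_5 + q2*a_4 + q3*a_3 + q4*a_2 = 0, i.e. -80/243 + (-80/243)*q1 + (-200/567)*q2 + (-80/189)*q3 + (-40/63)*q4 = 0.
  α^7: a_7 + q1*a_6 + q2*a_5 + q3*a_4 + q4*a_3 = 0, i.e. -1760/5103 + (-80/243)*q1 + (-80/243)*q2 + (-200/567)*q3 + (-80/189)*q4 = 0.
  α^8: a_8 + q1*a_7 + q2*a_6 + q3*a_5 + q4*a_4 = 0, i.e. -5720/15309 + (-1760/5103)*q1 + (-80/243)*q2 + (-80/243)*q3 + (-200/567)*q4 = 0.
Solving this linear system: q1 = -7/3, q2 = 5/3, q3 = -10/27, q4 = 1/81.
The numerator is Q*f truncated at degree 4: P0 = a_0 = 353/77; P1 = a_1 + q1*a_0 = -2911/231; P2 = a_2 + q1*a_1 + q2*a_0 = 2645/231; P3 = a_3 + q1*a_2 + q2*a_1 + q3*a_0 = -7930/2079; P4 = a_4 + q1*a_3 + q2*a_2 + q3*a_1 + q4*a_0 = 2113/6237.

The Pade approximant has numerator coefficients [353/77, -2911/231, 2645/231, -7930/2079, 2113/6237]; denominator coefficients [1, -7/3, 5/3, -10/27, 1/81].


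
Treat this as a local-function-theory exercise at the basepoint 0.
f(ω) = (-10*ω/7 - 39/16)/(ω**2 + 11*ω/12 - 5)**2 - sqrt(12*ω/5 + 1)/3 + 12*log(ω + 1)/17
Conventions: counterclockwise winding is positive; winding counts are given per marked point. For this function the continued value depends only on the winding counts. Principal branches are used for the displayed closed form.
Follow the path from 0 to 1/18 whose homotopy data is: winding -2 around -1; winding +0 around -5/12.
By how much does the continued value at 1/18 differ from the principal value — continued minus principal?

The rational part is single-valued and drops out of the difference; each branch term changes only by its own monodromy.
(-1/3)*sqrt(1 - ω/(-5/12)): winding +0 is even, the square root returns to the same sheet, contribution 0.
(12/17)*log(1 - ω/(-1)): each positive loop around -1 adds 2*pi*i to the log, so winding -2 contributes (12/17)*(-2)*2*pi*i = -(48/17)*pi*i.
Summing the contributions at ω = 1/18 gives -(48/17)*pi*i.

Continued minus principal equals -(48/17)*pi*i.


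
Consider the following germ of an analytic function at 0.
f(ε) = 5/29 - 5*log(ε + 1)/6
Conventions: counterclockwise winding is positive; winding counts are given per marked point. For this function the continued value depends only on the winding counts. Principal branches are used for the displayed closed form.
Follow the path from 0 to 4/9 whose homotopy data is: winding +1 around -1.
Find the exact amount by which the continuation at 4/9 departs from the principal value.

Continued minus principal equals -(5/3)*pi*i.

The rational part is single-valued and drops out of the difference; each branch term changes only by its own monodromy.
(-5/6)*log(1 - ε/(-1)): each positive loop around -1 adds 2*pi*i to the log, so winding +1 contributes (-5/6)*(1)*2*pi*i = -(5/3)*pi*i.
Summing the contributions at ε = 4/9 gives -(5/3)*pi*i.


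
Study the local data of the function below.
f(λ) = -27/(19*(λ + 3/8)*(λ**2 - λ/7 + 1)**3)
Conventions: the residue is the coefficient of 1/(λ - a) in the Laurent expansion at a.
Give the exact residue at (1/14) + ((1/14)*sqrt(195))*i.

The residue is (1213857792/2909477125) + ((7318264464/255684849745)*sqrt(195))*i.


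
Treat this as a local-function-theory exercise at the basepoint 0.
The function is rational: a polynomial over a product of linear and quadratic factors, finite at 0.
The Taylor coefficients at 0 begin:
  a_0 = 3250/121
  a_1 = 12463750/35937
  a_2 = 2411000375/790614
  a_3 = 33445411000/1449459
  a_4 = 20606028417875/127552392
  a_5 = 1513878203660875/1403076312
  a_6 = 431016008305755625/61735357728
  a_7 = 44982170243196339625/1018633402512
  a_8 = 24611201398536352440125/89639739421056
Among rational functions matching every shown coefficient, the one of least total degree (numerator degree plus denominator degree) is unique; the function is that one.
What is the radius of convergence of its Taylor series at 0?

No rational of total degree below 7 reproduces all 9 coefficients; solving the [2/5] Pade equations on them gives f(d) = (7*d**2/6 + 26*d/27 - 13/11)/((d - 11/10)**3*(d - 2/11)**2), whose expansion matches every shown term.
Denominator factor (d - 2/11)^2: pole of order 2 at 2/11, modulus 2/11.
Denominator factor (d - 11/10)^3: pole of order 3 at 11/10, modulus 11/10.
The radius of convergence is the smallest modulus among the singular points: 2/11.

The radius of convergence is 2/11.


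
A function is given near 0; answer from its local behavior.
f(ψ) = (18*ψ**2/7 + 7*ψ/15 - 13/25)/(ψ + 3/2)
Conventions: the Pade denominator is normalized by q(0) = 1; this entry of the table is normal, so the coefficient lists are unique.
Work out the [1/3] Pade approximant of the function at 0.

Taylor coefficients needed (expand at 0): a_0 = -26/75, a_1 = 122/225, a_2 = 6392/4725, a_3 = -12784/14175, a_4 = 25568/42525.
Write the denominator as Q(ψ) = 1 + q1*ψ + q2*ψ^2 + q3*ψ^3. Requiring Q*f - P = O(ψ^5) with deg P <= 1 kills the coefficients of ψ^2..ψ^4 in Q*f:
  ψ^2: a_2 + q1*a_1 + q2*a_0 = 0, i.e. 6392/4725 + (122/225)*q1 + (-26/75)*q2 = 0.
  ψ^3: a_3 + q1*a_2 + q2*a_1 + q3*a_0 = 0, i.e. -12784/14175 + (6392/4725)*q1 + (122/225)*q2 + (-26/75)*q3 = 0.
  ψ^4: a_4 + q1*a_3 + q2*a_2 + q3*a_1 = 0, i.e. 25568/42525 + (-12784/14175)*q1 + (6392/4725)*q2 + (122/225)*q3 = 0.
Solving this linear system: q1 = -7827004/4685079, q2 = 287640/223099, q3 = -77662800/10931851.
The numerator is Q*f truncated at degree 1: P0 = a_0 = -26/75; P1 = a_1 + q1*a_0 = 15761146/14055237.

The Pade approximant has numerator coefficients [-26/75, 15761146/14055237]; denominator coefficients [1, -7827004/4685079, 287640/223099, -77662800/10931851].


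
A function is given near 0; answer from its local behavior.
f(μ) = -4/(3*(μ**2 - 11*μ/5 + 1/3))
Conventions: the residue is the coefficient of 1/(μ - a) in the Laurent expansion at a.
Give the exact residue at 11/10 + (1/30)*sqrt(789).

The residue is -(20/789)*sqrt(789).

The factor μ**2 - 11*μ/5 + 1/3 splits as (μ - a)(μ - a') with a = 11/10 + (1/30)*sqrt(789), a' = 11/10 - (1/30)*sqrt(789). At the order-1 pole a set g(μ) = (μ - a)*f(μ) = [-4/3] / (μ - a').
Simple pole: residue = g(a) at a = 11/10 + (1/30)*sqrt(789), which is -(20/789)*sqrt(789).


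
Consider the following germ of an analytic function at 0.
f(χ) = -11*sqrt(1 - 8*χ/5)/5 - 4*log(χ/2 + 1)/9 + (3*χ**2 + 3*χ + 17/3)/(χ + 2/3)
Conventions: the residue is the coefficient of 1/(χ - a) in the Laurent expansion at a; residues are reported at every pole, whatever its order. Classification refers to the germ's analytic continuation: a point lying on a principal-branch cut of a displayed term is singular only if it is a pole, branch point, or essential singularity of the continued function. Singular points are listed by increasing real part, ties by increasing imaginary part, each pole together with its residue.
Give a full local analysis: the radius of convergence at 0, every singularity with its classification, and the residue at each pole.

Radius of convergence at 0: 5/8.
At -2: a logarithmic branch point.
At -2/3: a pole of order 1; residue 5.
At 5/8: an algebraic (square-root) branch point.

Denominator factor (χ + 2/3): pole of order 1 at -2/3, modulus 2/3.
Branch term (-11/5)*sqrt(1 - χ/(5/8)): its argument vanishes at χ = 5/8, a square-root branch point, modulus 5/8.
Branch term (-4/9)*log(1 - χ/(-2)): its argument vanishes at χ = -2, a logarithmic branch point, modulus 2.
The radius of convergence is the smallest modulus among the singular points: 5/8.
The branch terms are analytic at -2/3 and contribute nothing to the residue; only the rational part matters.
At the order-1 pole -2/3 set g(χ) = (χ - (-2/3))*(rational part) = 3*χ**2 + 3*χ + 17/3.
Simple pole: residue = g(a) at a = -2/3, which is 5.
List the singular points by increasing real part (a conjugate pair: the negative imaginary part first).


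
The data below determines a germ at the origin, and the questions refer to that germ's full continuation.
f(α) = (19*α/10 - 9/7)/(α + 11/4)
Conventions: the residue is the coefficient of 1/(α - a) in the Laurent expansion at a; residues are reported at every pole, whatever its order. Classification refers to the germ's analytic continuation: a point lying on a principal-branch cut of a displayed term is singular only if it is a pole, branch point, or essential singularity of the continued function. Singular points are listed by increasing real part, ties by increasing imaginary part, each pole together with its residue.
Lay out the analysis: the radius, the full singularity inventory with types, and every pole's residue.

Denominator factor (α + 11/4): pole of order 1 at -11/4, modulus 11/4.
The radius of convergence is the smallest modulus among the singular points: 11/4.
At the order-1 pole -11/4 set g(α) = (α - (-11/4))*f(α) = 19*α/10 - 9/7.
Simple pole: residue = g(a) at a = -11/4, which is -1823/280.

Radius of convergence at 0: 11/4.
At -11/4: a pole of order 1; residue -1823/280.


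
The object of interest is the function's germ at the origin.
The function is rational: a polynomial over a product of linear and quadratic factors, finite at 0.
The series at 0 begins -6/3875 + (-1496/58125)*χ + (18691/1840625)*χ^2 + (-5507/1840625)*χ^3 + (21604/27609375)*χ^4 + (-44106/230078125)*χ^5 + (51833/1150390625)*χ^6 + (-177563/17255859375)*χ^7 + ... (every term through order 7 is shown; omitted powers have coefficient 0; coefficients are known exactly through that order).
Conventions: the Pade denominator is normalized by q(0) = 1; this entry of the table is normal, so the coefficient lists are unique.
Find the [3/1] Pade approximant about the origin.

The Pade approximant has numerator coefficients [-6/3875, -8368096/320094375, 312309937/91226896875, -51105371/152044828125]; denominator coefficients [1, 21604/82605].


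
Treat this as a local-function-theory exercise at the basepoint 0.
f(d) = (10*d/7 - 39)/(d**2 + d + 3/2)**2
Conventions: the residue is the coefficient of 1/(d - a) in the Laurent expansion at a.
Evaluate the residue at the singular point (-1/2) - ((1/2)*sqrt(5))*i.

The residue is -((556/175)*sqrt(5))*i.

The factor d**2 + d + 3/2 splits as (d - a)(d - a') with a = (-1/2) - ((1/2)*sqrt(5))*i, a' = (-1/2) + ((1/2)*sqrt(5))*i. At the order-2 pole a set g(d) = (d - a)^2*f(d) = [10*d/7 - 39] / (d - a')^2.
Order-2 pole: residue = g'(a); g'((-1/2) - ((1/2)*sqrt(5))*i) = -((556/175)*sqrt(5))*i, so the residue is -((556/175)*sqrt(5))*i.


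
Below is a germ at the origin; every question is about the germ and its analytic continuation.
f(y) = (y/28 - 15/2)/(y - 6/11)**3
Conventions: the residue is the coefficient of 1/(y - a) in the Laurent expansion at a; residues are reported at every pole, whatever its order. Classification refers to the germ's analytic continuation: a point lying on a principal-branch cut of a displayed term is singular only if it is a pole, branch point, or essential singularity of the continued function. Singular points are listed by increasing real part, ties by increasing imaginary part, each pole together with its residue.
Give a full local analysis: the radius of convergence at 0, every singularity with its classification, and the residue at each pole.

Radius of convergence at 0: 6/11.
At 6/11: a pole of order 3; residue 0.

Denominator factor (y - 6/11)^3: pole of order 3 at 6/11, modulus 6/11.
The radius of convergence is the smallest modulus among the singular points: 6/11.
At the order-3 pole 6/11 set g(y) = (y - (6/11))^3*f(y) = y/28 - 15/2.
Order-3 pole: residue = g''(a)/2; g''(6/11) = 0, so the residue is 0.


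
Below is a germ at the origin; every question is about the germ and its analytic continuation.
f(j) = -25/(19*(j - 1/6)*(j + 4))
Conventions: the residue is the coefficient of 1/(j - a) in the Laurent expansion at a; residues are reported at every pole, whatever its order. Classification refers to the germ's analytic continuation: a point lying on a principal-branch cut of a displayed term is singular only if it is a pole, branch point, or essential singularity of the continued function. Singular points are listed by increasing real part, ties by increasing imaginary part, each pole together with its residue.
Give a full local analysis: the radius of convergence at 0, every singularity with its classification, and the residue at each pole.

Radius of convergence at 0: 1/6.
At -4: a pole of order 1; residue 6/19.
At 1/6: a pole of order 1; residue -6/19.

Denominator factor (j - 1/6): pole of order 1 at 1/6, modulus 1/6.
Denominator factor (j + 4): pole of order 1 at -4, modulus 4.
The radius of convergence is the smallest modulus among the singular points: 1/6.
At the order-1 pole -4 set g(j) = (j - (-4))*f(j) = -25/(19*(j - 1/6)).
Simple pole: residue = g(a) at a = -4, which is 6/19.
At the order-1 pole 1/6 set g(j) = (j - (1/6))*f(j) = -25/(19*(j + 4)).
Simple pole: residue = g(a) at a = 1/6, which is -6/19.
List the singular points by increasing real part (a conjugate pair: the negative imaginary part first).


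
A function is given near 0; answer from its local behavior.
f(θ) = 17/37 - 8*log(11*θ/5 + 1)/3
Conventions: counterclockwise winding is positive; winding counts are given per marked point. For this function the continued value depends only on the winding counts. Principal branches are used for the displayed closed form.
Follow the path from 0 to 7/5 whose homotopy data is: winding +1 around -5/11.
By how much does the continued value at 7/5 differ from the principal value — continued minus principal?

Continued minus principal equals -(16/3)*pi*i.

The rational part is single-valued and drops out of the difference; each branch term changes only by its own monodromy.
(-8/3)*log(1 - θ/(-5/11)): each positive loop around -5/11 adds 2*pi*i to the log, so winding +1 contributes (-8/3)*(1)*2*pi*i = -(16/3)*pi*i.
Summing the contributions at θ = 7/5 gives -(16/3)*pi*i.


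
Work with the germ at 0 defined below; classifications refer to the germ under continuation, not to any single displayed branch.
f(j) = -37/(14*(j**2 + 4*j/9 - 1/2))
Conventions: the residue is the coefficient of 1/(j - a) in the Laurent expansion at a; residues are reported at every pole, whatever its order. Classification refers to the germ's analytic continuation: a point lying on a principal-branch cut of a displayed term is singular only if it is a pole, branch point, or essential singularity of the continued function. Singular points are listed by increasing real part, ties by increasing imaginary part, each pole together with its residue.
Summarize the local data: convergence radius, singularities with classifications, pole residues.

Denominator factor (j**2 + 4*j/9 - 1/2): discriminant 178/81, real irrational roots -2/9 + (1/18)*sqrt(178) and -2/9 - (1/18)*sqrt(178); poles of order 1, moduli -2/9 + (1/18)*sqrt(178) and 2/9 + (1/18)*sqrt(178).
The radius of convergence is the smallest modulus among the singular points: -2/9 + (1/18)*sqrt(178).
The factor j**2 + 4*j/9 - 1/2 splits as (j - a)(j - a') with a = -2/9 - (1/18)*sqrt(178), a' = -2/9 + (1/18)*sqrt(178). At the order-1 pole a set g(j) = (j - a)*f(j) = [-37/14] / (j - a').
Simple pole: residue = g(a) at a = -2/9 - (1/18)*sqrt(178), which is (333/2492)*sqrt(178).
The factor j**2 + 4*j/9 - 1/2 splits as (j - a)(j - a') with a = -2/9 + (1/18)*sqrt(178), a' = -2/9 - (1/18)*sqrt(178). At the order-1 pole a set g(j) = (j - a)*f(j) = [-37/14] / (j - a').
Simple pole: residue = g(a) at a = -2/9 + (1/18)*sqrt(178), which is -(333/2492)*sqrt(178).
List the singular points by increasing real part (a conjugate pair: the negative imaginary part first).

Radius of convergence at 0: -2/9 + (1/18)*sqrt(178).
At -2/9 - (1/18)*sqrt(178): a pole of order 1; residue (333/2492)*sqrt(178).
At -2/9 + (1/18)*sqrt(178): a pole of order 1; residue -(333/2492)*sqrt(178).


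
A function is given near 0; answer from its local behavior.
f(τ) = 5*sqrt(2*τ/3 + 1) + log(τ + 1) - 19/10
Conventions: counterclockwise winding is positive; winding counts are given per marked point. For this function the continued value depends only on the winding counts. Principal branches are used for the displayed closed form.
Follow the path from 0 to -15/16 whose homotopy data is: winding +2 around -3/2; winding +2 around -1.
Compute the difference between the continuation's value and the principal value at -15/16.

The rational part is single-valued and drops out of the difference; each branch term changes only by its own monodromy.
(1)*log(1 - τ/(-1)): each positive loop around -1 adds 2*pi*i to the log, so winding +2 contributes (1)*(2)*2*pi*i = (4)*pi*i.
(5)*sqrt(1 - τ/(-3/2)): winding +2 is even, the square root returns to the same sheet, contribution 0.
Summing the contributions at τ = -15/16 gives (4)*pi*i.

Continued minus principal equals (4)*pi*i.


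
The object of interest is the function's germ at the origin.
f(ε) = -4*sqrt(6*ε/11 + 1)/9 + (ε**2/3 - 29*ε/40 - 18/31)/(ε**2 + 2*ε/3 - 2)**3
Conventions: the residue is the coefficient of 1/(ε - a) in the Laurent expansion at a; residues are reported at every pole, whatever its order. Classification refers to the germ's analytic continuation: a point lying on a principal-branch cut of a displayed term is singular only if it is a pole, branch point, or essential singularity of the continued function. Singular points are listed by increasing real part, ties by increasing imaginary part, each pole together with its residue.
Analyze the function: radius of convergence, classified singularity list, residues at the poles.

Radius of convergence at 0: -1/3 + (1/3)*sqrt(19).
At -11/6: an algebraic (square-root) branch point.
At -1/3 - (1/3)*sqrt(19): a pole of order 3; residue (484983/136082560)*sqrt(19).
At -1/3 + (1/3)*sqrt(19): a pole of order 3; residue -(484983/136082560)*sqrt(19).


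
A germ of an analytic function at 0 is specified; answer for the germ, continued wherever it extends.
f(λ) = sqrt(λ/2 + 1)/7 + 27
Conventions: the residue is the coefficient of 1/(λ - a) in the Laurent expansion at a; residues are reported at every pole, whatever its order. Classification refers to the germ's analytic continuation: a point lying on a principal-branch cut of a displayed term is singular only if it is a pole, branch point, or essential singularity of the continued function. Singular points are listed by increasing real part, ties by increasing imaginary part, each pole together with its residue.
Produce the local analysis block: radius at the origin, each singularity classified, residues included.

Branch term (1/7)*sqrt(1 - λ/(-2)): its argument vanishes at λ = -2, a square-root branch point, modulus 2.
The radius of convergence is the smallest modulus among the singular points: 2.

Radius of convergence at 0: 2.
At -2: an algebraic (square-root) branch point.


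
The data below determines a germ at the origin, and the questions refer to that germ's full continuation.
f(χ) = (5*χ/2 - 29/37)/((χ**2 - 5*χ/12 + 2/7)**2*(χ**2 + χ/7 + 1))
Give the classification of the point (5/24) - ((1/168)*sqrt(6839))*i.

The point is a pole of order 2.

The denominator factor χ**2 - 5*χ/12 + 2/7 vanishes at (5/24) - ((1/168)*sqrt(6839))*i and appears to the power 2; the numerator there equals (-467/1776) - ((5/336)*sqrt(6839))*i, nonzero, and no other factor vanishes.
Hence a pole whose order is the multiplicity, 2.


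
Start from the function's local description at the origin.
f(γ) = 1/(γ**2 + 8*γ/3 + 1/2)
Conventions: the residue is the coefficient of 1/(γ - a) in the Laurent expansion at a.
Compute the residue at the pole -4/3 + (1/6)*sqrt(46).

The factor γ**2 + 8*γ/3 + 1/2 splits as (γ - a)(γ - a') with a = -4/3 + (1/6)*sqrt(46), a' = -4/3 - (1/6)*sqrt(46). At the order-1 pole a set g(γ) = (γ - a)*f(γ) = [1] / (γ - a').
Simple pole: residue = g(a) at a = -4/3 + (1/6)*sqrt(46), which is (3/46)*sqrt(46).

The residue is (3/46)*sqrt(46).


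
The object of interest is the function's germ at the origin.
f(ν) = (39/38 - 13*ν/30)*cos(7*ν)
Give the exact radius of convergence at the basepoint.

The radius of convergence is infinite.

The factor cos(7*ν) is entire and contributes no finite singular point.
The polynomial part has no poles.
No finite singular points: the Taylor series at 0 converges everywhere.


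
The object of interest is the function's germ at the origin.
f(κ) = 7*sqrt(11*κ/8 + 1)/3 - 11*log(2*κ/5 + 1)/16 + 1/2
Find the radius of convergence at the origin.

The radius of convergence is 8/11.

Branch term (7/3)*sqrt(1 - κ/(-8/11)): its argument vanishes at κ = -8/11, a square-root branch point, modulus 8/11.
Branch term (-11/16)*log(1 - κ/(-5/2)): its argument vanishes at κ = -5/2, a logarithmic branch point, modulus 5/2.
The radius of convergence is the smallest modulus among the singular points: 8/11.


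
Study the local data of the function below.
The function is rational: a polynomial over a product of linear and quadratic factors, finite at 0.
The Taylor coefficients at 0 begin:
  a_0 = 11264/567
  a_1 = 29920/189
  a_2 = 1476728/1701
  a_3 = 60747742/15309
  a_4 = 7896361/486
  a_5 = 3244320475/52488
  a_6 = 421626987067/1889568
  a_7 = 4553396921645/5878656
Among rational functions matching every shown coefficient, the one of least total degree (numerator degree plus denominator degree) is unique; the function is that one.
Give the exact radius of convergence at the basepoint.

No rational of total degree below 6 reproduces all 8 coefficients; solving the [2/4] Pade equations on them gives f(λ) = (3*λ**2/2 - 13*λ/12 + 8/7)/((λ - 12/11)*(λ - 3/8)**3), whose expansion matches every shown term.
Denominator factor (λ - 12/11): pole of order 1 at 12/11, modulus 12/11.
Denominator factor (λ - 3/8)^3: pole of order 3 at 3/8, modulus 3/8.
The radius of convergence is the smallest modulus among the singular points: 3/8.

The radius of convergence is 3/8.


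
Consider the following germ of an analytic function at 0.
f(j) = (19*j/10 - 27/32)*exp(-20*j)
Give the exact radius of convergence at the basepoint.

The radius of convergence is infinite.

The factor exp(-20*j) is entire and contributes no finite singular point.
The polynomial part has no poles.
No finite singular points: the Taylor series at 0 converges everywhere.


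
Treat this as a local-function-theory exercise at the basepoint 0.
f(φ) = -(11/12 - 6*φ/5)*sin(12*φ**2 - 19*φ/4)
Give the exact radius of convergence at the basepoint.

The factor -sin(12*φ**2 - 19*φ/4) is entire and contributes no finite singular point.
The polynomial part has no poles.
No finite singular points: the Taylor series at 0 converges everywhere.

The radius of convergence is infinite.


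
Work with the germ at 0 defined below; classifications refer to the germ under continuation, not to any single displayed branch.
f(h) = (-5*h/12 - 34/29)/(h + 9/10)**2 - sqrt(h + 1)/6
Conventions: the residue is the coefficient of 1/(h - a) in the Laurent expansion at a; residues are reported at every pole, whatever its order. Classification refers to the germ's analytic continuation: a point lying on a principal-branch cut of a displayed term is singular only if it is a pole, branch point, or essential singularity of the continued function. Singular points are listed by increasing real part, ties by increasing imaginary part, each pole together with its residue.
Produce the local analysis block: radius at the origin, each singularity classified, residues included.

Denominator factor (h + 9/10)^2: pole of order 2 at -9/10, modulus 9/10.
Branch term (-1/6)*sqrt(1 - h/(-1)): its argument vanishes at h = -1, a square-root branch point, modulus 1.
The radius of convergence is the smallest modulus among the singular points: 9/10.
The branch term is analytic at -9/10 and contributes nothing to the residue; only the rational part matters.
At the order-2 pole -9/10 set g(h) = (h - (-9/10))^2*(rational part) = -5*h/12 - 34/29.
Order-2 pole: residue = g'(a); g'(-9/10) = -5/12, so the residue is -5/12.
List the singular points by increasing real part (a conjugate pair: the negative imaginary part first).

Radius of convergence at 0: 9/10.
At -1: an algebraic (square-root) branch point.
At -9/10: a pole of order 2; residue -5/12.


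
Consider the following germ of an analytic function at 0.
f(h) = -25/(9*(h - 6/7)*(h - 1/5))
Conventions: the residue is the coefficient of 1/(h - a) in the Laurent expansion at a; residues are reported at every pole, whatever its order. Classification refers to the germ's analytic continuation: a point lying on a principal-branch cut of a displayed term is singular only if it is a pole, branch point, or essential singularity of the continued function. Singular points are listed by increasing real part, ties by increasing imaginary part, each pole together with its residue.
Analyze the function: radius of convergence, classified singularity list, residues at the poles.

Denominator factor (h - 6/7): pole of order 1 at 6/7, modulus 6/7.
Denominator factor (h - 1/5): pole of order 1 at 1/5, modulus 1/5.
The radius of convergence is the smallest modulus among the singular points: 1/5.
At the order-1 pole 1/5 set g(h) = (h - (1/5))*f(h) = -25/(9*(h - 6/7)).
Simple pole: residue = g(a) at a = 1/5, which is 875/207.
At the order-1 pole 6/7 set g(h) = (h - (6/7))*f(h) = -25/(9*(h - 1/5)).
Simple pole: residue = g(a) at a = 6/7, which is -875/207.
List the singular points by increasing real part (a conjugate pair: the negative imaginary part first).

Radius of convergence at 0: 1/5.
At 1/5: a pole of order 1; residue 875/207.
At 6/7: a pole of order 1; residue -875/207.


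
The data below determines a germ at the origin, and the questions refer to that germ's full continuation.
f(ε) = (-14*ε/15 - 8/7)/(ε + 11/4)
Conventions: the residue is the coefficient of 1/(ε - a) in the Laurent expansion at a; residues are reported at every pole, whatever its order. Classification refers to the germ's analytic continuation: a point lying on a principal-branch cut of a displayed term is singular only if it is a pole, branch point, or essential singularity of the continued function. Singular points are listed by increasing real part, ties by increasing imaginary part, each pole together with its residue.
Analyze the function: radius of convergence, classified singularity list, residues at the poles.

Denominator factor (ε + 11/4): pole of order 1 at -11/4, modulus 11/4.
The radius of convergence is the smallest modulus among the singular points: 11/4.
At the order-1 pole -11/4 set g(ε) = (ε - (-11/4))*f(ε) = -14*ε/15 - 8/7.
Simple pole: residue = g(a) at a = -11/4, which is 299/210.

Radius of convergence at 0: 11/4.
At -11/4: a pole of order 1; residue 299/210.


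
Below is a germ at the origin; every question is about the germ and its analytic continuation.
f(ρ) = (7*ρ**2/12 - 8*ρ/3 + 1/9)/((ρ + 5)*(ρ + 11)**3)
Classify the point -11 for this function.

The denominator factor ρ + 11 vanishes at -11 and appears to the power 3; the numerator there equals 3601/36, nonzero, and no other factor vanishes.
Hence a pole whose order is the multiplicity, 3.

The point is a pole of order 3.


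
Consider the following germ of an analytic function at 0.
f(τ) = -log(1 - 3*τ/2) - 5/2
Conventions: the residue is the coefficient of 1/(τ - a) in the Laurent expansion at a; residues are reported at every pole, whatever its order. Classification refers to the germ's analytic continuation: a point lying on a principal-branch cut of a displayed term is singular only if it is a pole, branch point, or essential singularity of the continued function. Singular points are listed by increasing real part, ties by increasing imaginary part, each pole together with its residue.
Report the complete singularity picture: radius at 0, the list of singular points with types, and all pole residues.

Branch term (-1)*log(1 - τ/(2/3)): its argument vanishes at τ = 2/3, a logarithmic branch point, modulus 2/3.
The radius of convergence is the smallest modulus among the singular points: 2/3.

Radius of convergence at 0: 2/3.
At 2/3: a logarithmic branch point.


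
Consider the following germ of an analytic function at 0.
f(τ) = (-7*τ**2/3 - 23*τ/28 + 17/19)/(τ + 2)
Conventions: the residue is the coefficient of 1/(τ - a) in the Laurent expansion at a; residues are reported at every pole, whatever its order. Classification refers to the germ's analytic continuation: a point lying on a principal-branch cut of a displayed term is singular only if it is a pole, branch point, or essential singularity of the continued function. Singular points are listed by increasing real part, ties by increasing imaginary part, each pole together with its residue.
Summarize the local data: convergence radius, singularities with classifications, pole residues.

Radius of convergence at 0: 2.
At -2: a pole of order 1; residue -5423/798.

Denominator factor (τ + 2): pole of order 1 at -2, modulus 2.
The radius of convergence is the smallest modulus among the singular points: 2.
At the order-1 pole -2 set g(τ) = (τ - (-2))*f(τ) = -7*τ**2/3 - 23*τ/28 + 17/19.
Simple pole: residue = g(a) at a = -2, which is -5423/798.
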